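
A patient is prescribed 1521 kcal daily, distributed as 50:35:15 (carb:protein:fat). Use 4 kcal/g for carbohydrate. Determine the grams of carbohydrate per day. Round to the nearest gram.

190 g/day

Carbohydrate energy = 50% × 1521 = 760.5 kcal.
At 4 kcal/g: 760.5 ÷ 4 = 190.125 g.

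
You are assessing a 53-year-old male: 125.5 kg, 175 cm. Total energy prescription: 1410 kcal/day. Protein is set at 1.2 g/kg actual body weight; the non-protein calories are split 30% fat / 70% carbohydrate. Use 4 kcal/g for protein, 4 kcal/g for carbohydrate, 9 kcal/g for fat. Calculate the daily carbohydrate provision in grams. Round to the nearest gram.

141 g/day

Protein = 1.2 × 125.5 = 150.6 g → 150.6 × 4 = 602.4 kcal.
Non-protein calories = 1410 − 602.4 = 807.6 kcal.
Fat: 30% × 807.6 = 242.28 kcal; carbohydrate: 565.32 kcal.
Carbohydrate: 565.32 kcal ÷ 4 kcal/g = 141.33 g.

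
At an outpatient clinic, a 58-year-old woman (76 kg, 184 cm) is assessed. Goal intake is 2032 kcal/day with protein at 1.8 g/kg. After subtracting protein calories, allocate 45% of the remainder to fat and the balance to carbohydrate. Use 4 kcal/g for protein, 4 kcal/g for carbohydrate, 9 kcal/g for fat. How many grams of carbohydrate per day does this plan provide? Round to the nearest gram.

204 g/day

Protein = 1.8 × 76 = 136.8 g → 136.8 × 4 = 547.2 kcal.
Non-protein calories = 2032 − 547.2 = 1484.8 kcal.
Fat: 45% × 1484.8 = 668.16 kcal; carbohydrate: 816.64 kcal.
Carbohydrate: 816.64 kcal ÷ 4 kcal/g = 204.16 g.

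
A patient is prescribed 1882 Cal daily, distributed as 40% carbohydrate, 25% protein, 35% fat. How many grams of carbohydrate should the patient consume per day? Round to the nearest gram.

188 g/day

Carbohydrate energy = 40% × 1882 = 752.8 kcal.
At 4 kcal/g: 752.8 ÷ 4 = 188.2 g.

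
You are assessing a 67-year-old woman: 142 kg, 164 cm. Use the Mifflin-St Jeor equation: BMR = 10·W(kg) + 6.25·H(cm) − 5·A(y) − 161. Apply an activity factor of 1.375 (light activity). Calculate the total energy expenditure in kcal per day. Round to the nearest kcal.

2680 kcal per day

Mifflin-St Jeor (female): BMR = 10(142) + 6.25(164) − 5(67) − 161 = 1420 + 1025 − 335 − 161 = 1949 kcal/day.
TEE = BMR × activity factor = 1949 × 1.375 = 2679.875 kcal/day.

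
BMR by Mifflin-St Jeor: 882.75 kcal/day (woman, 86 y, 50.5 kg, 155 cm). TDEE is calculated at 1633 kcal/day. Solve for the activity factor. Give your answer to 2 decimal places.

Activity factor = TEE ÷ BMR = 1633 ÷ 882.75 = 1.85.

1.85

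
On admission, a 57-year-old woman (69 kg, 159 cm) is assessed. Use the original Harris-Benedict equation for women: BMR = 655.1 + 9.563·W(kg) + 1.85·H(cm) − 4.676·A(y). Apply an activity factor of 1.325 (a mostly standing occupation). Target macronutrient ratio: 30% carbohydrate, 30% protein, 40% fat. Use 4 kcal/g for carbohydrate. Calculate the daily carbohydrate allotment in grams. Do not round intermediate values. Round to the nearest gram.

Harris-Benedict: BMR = 655.1 + 9.563(69) + 1.85(159) − 4.676(57) = 1342.565 kcal/day.
TEE = 1342.565 × 1.325 = 1778.8986 kcal/day.
Carbohydrate energy = 30% × 1778.8986 = 533.6696 kcal.
Carbohydrate = 533.6696 ÷ 4 kcal/g = 133.4174 g.

133 g/day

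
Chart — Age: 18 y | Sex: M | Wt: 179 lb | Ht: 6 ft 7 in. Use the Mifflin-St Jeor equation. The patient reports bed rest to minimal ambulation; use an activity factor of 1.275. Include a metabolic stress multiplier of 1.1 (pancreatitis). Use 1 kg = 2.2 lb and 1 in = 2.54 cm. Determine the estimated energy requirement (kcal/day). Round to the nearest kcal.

Convert to metric: weight = 179 ÷ 2.2 = 81.3636 kg; height = (6×12 + 7) × 2.54 = 79 × 2.54 = 200.66 cm.
Mifflin-St Jeor (male): BMR = 10(81.3636) + 6.25(200.66) − 5(18) + 5 = 813.6364 + 1254.125 − 90 + 5 = 1982.7614 kcal/day.
TEE = BMR × activity factor = 1982.7614 × 1.275 = 2528.0207 kcal/day.
Apply stress factor: 2528.0207 × 1.1 = 2780.8228 kcal/day.

2781 kcal/day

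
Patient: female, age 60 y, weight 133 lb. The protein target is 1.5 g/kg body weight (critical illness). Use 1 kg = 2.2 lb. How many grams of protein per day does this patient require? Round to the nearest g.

Weight in kg = 133 ÷ 2.2 = 60.4545 kg.
Protein = 1.5 g/kg × 60.4545 kg = 90.6818 g/day.

91 g/day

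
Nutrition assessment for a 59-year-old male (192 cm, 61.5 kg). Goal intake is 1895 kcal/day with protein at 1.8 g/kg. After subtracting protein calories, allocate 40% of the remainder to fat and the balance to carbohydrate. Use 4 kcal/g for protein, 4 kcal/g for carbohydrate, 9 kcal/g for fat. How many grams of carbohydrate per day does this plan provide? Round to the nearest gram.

Protein = 1.8 × 61.5 = 110.7 g → 110.7 × 4 = 442.8 kcal.
Non-protein calories = 1895 − 442.8 = 1452.2 kcal.
Fat: 40% × 1452.2 = 580.88 kcal; carbohydrate: 871.32 kcal.
Carbohydrate: 871.32 kcal ÷ 4 kcal/g = 217.83 g.

218 g/day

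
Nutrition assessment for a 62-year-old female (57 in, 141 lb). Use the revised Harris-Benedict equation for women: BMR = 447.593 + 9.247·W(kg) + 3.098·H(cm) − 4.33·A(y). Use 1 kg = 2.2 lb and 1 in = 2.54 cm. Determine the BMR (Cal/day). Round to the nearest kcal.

Convert to metric: weight = 141 ÷ 2.2 = 64.0909 kg; height = 57 × 2.54 = 144.78 cm.
Harris-Benedict: BMR = 447.593 + 9.247(64.0909) + 3.098(144.78) − 4.33(62) = 1220.3101 kcal/day.

1220 Cal/day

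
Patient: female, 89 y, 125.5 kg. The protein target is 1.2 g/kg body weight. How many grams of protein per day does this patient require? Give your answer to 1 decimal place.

150.6 g/day

Protein = 1.2 g/kg × 125.5 kg = 150.6 g/day.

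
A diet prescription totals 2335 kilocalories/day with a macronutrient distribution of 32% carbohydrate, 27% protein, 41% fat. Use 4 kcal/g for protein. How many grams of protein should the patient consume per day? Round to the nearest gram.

Protein energy = 27% × 2335 = 630.45 kcal.
At 4 kcal/g: 630.45 ÷ 4 = 157.6125 g.

158 g/day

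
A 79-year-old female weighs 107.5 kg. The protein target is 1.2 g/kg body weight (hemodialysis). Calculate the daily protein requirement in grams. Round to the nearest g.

Protein = 1.2 g/kg × 107.5 kg = 129 g/day.

129 g/day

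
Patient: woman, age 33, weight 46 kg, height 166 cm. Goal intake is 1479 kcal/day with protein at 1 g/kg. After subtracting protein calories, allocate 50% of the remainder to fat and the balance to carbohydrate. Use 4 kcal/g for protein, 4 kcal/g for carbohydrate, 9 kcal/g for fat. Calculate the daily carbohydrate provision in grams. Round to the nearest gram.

162 g/day

Protein = 1 × 46 = 46 g → 46 × 4 = 184 kcal.
Non-protein calories = 1479 − 184 = 1295 kcal.
Fat: 50% × 1295 = 647.5 kcal; carbohydrate: 647.5 kcal.
Carbohydrate: 647.5 kcal ÷ 4 kcal/g = 161.875 g.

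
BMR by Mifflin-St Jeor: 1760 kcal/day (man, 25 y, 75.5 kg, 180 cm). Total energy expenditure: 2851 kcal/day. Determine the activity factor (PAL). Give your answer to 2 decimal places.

Activity factor = TEE ÷ BMR = 2851 ÷ 1760 = 1.62.

1.62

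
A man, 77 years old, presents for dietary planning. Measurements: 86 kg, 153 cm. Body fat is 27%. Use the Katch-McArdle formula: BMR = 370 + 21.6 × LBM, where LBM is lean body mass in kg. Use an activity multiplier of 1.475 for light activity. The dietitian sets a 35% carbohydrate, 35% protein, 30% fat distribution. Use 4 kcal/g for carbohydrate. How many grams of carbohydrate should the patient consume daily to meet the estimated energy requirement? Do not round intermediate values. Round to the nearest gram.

LBM = 86 × (1 − 0.27) = 62.78 kg. Katch-McArdle: BMR = 370 + 21.6 × 62.78 = 1726.048 kcal/day.
TEE = 1726.048 × 1.475 = 2545.9208 kcal/day.
Carbohydrate energy = 35% × 2545.9208 = 891.0723 kcal.
Carbohydrate = 891.0723 ÷ 4 kcal/g = 222.7681 g.

223 g/day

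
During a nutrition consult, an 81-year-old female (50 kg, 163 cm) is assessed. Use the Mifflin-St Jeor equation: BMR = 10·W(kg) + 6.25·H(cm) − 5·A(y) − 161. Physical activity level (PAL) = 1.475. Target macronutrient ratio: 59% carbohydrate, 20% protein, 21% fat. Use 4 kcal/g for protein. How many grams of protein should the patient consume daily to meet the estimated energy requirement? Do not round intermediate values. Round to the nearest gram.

Mifflin-St Jeor (female): BMR = 10(50) + 6.25(163) − 5(81) − 161 = 500 + 1018.75 − 405 − 161 = 952.75 kcal/day.
TEE = 952.75 × 1.475 = 1405.3063 kcal/day.
Protein energy = 20% × 1405.3063 = 281.0613 kcal.
Protein = 281.0613 ÷ 4 kcal/g = 70.2653 g.

70 g/day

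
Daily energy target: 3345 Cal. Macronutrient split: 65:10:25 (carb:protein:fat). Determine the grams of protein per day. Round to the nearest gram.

84 g/day

Protein energy = 10% × 3345 = 334.5 kcal.
At 4 kcal/g: 334.5 ÷ 4 = 83.625 g.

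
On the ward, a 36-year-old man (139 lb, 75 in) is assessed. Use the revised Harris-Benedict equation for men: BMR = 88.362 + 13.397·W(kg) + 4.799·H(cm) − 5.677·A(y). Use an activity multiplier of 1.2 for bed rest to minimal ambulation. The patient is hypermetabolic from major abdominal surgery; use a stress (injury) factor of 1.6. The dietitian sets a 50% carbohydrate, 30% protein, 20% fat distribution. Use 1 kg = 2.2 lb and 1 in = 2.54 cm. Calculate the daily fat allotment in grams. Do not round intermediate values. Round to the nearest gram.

70 g/day

Convert to metric: weight = 139 ÷ 2.2 = 63.1818 kg; height = 75 × 2.54 = 190.5 cm.
Harris-Benedict: BMR = 88.362 + 13.397(63.1818) + 4.799(190.5) − 5.677(36) = 1644.6463 kcal/day.
TEE = 1644.6463 × 1.2 = 1973.5756 kcal/day.
With stress factor 1.6: 1973.5756 × 1.6 = 3157.7209 kcal/day.
Fat energy = 20% × 3157.7209 = 631.5442 kcal.
Fat = 631.5442 ÷ 9 kcal/g = 70.1716 g.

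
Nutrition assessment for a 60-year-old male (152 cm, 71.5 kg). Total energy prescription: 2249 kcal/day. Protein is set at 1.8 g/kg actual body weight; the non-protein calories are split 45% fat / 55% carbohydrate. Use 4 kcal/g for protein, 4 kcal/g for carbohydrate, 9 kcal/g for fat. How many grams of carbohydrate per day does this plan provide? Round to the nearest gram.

Protein = 1.8 × 71.5 = 128.7 g → 128.7 × 4 = 514.8 kcal.
Non-protein calories = 2249 − 514.8 = 1734.2 kcal.
Fat: 45% × 1734.2 = 780.39 kcal; carbohydrate: 953.81 kcal.
Carbohydrate: 953.81 kcal ÷ 4 kcal/g = 238.4525 g.

238 g/day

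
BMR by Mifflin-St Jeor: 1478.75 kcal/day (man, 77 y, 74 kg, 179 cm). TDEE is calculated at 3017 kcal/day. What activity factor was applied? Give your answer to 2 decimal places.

Activity factor = TEE ÷ BMR = 3017 ÷ 1478.75 = 2.04.

2.04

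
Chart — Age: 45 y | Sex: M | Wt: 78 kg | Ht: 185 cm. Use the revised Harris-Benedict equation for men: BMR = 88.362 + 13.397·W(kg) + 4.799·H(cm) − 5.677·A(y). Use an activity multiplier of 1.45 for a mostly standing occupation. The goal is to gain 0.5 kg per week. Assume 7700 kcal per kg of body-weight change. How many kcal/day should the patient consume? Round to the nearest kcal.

3110 kcal/day

Harris-Benedict: BMR = 88.362 + 13.397(78) + 4.799(185) − 5.677(45) = 1765.678 kcal/day.
TEE = 1765.678 × 1.45 = 2560.2331 kcal/day.
Required daily surplus = 0.5 × 7700 ÷ 7 = 550 kcal/day.
Target intake = 2560.2331 + 550 = 3110.2331 kcal/day.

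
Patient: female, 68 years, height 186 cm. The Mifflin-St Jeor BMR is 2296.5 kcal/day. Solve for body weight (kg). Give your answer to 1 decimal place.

2296.5 = 10·W + 6.25(186) − 5(68) − 161
10·W = 2296.5 − 661.5 = 1635, so W = 163.5 kg.

163.5 kg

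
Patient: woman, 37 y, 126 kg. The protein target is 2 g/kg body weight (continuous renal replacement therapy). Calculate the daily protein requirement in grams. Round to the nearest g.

Protein = 2 g/kg × 126 kg = 252 g/day.

252 g/day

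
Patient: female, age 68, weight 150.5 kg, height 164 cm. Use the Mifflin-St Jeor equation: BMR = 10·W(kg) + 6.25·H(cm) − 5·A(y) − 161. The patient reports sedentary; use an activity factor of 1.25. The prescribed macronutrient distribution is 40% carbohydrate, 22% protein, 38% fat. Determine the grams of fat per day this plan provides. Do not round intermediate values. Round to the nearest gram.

Mifflin-St Jeor (female): BMR = 10(150.5) + 6.25(164) − 5(68) − 161 = 1505 + 1025 − 340 − 161 = 2029 kcal/day.
TEE = 2029 × 1.25 = 2536.25 kcal/day.
Fat energy = 38% × 2536.25 = 963.775 kcal.
Fat = 963.775 ÷ 9 kcal/g = 107.0861 g.

107 g/day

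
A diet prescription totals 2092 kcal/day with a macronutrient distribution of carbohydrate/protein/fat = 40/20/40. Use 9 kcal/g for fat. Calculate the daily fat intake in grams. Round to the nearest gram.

93 g/day

Fat energy = 40% × 2092 = 836.8 kcal.
At 9 kcal/g: 836.8 ÷ 9 = 92.9778 g.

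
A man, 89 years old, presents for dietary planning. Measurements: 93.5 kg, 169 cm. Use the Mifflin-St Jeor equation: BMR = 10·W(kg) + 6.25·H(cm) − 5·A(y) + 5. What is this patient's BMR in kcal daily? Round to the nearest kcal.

1551 kcal daily

Mifflin-St Jeor (male): BMR = 10(93.5) + 6.25(169) − 5(89) + 5 = 935 + 1056.25 − 445 + 5 = 1551.25 kcal/day.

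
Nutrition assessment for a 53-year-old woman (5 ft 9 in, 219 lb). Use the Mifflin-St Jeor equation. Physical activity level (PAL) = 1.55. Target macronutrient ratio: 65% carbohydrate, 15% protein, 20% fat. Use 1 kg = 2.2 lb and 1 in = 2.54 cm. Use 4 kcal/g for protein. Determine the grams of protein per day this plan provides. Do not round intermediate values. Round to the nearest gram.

97 g/day

Convert to metric: weight = 219 ÷ 2.2 = 99.5455 kg; height = (5×12 + 9) × 2.54 = 69 × 2.54 = 175.26 cm.
Mifflin-St Jeor (female): BMR = 10(99.5455) + 6.25(175.26) − 5(53) − 161 = 995.4545 + 1095.375 − 265 − 161 = 1664.8295 kcal/day.
TEE = 1664.8295 × 1.55 = 2580.4858 kcal/day.
Protein energy = 15% × 2580.4858 = 387.0729 kcal.
Protein = 387.0729 ÷ 4 kcal/g = 96.7682 g.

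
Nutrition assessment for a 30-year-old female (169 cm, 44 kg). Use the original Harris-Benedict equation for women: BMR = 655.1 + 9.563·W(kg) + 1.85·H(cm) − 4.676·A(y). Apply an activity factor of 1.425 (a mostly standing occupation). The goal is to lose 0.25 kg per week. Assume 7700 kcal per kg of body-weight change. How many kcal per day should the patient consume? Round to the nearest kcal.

1504 kcal per day

Harris-Benedict: BMR = 655.1 + 9.563(44) + 1.85(169) − 4.676(30) = 1248.242 kcal/day.
TEE = 1248.242 × 1.425 = 1778.7449 kcal/day.
Required daily deficit = 0.25 × 7700 ÷ 7 = 275 kcal/day.
Target intake = 1778.7449 − 275 = 1503.7449 kcal/day.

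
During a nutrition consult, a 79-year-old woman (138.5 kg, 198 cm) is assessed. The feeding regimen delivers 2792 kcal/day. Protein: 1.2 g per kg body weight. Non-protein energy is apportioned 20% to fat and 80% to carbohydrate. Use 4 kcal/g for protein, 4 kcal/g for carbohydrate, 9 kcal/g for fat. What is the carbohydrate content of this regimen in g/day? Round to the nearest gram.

425 g/day

Protein = 1.2 × 138.5 = 166.2 g → 166.2 × 4 = 664.8 kcal.
Non-protein calories = 2792 − 664.8 = 2127.2 kcal.
Fat: 20% × 2127.2 = 425.44 kcal; carbohydrate: 1701.76 kcal.
Carbohydrate: 1701.76 kcal ÷ 4 kcal/g = 425.44 g.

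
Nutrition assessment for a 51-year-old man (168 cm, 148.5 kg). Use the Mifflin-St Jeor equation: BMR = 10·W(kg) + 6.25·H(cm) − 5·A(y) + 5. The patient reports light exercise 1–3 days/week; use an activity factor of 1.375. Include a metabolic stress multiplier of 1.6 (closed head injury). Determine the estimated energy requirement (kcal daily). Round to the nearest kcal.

5027 kcal daily

Mifflin-St Jeor (male): BMR = 10(148.5) + 6.25(168) − 5(51) + 5 = 1485 + 1050 − 255 + 5 = 2285 kcal/day.
TEE = BMR × activity factor = 2285 × 1.375 = 3141.875 kcal/day.
Apply stress factor: 3141.875 × 1.6 = 5027 kcal/day.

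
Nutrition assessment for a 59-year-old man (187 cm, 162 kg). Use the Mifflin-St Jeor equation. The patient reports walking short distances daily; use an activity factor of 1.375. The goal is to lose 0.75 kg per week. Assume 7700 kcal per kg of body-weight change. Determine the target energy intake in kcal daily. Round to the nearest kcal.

Mifflin-St Jeor (male): BMR = 10(162) + 6.25(187) − 5(59) + 5 = 1620 + 1168.75 − 295 + 5 = 2498.75 kcal/day.
TEE = 2498.75 × 1.375 = 3435.7813 kcal/day.
Required daily deficit = 0.75 × 7700 ÷ 7 = 825 kcal/day.
Target intake = 3435.7813 − 825 = 2610.7813 kcal/day.

2611 kcal daily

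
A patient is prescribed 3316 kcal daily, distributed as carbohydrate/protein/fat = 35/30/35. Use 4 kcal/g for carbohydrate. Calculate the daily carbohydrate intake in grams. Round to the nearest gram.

Carbohydrate energy = 35% × 3316 = 1160.6 kcal.
At 4 kcal/g: 1160.6 ÷ 4 = 290.15 g.

290 g/day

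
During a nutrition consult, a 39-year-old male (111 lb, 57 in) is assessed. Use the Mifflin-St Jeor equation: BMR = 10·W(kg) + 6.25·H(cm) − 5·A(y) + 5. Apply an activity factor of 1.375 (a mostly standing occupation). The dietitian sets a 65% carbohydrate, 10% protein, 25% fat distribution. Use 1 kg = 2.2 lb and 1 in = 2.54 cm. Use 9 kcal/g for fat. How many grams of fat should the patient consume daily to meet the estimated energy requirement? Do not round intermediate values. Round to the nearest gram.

47 g/day

Convert to metric: weight = 111 ÷ 2.2 = 50.4545 kg; height = 57 × 2.54 = 144.78 cm.
Mifflin-St Jeor (male): BMR = 10(50.4545) + 6.25(144.78) − 5(39) + 5 = 504.5455 + 904.875 − 195 + 5 = 1219.4205 kcal/day.
TEE = 1219.4205 × 1.375 = 1676.7031 kcal/day.
Fat energy = 25% × 1676.7031 = 419.1758 kcal.
Fat = 419.1758 ÷ 9 kcal/g = 46.5751 g.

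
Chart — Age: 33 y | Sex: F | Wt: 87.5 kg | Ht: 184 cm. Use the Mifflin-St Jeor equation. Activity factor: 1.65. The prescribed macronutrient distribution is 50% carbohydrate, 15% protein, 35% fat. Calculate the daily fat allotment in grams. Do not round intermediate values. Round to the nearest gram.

Mifflin-St Jeor (female): BMR = 10(87.5) + 6.25(184) − 5(33) − 161 = 875 + 1150 − 165 − 161 = 1699 kcal/day.
TEE = 1699 × 1.65 = 2803.35 kcal/day.
Fat energy = 35% × 2803.35 = 981.1725 kcal.
Fat = 981.1725 ÷ 9 kcal/g = 109.0192 g.

109 g/day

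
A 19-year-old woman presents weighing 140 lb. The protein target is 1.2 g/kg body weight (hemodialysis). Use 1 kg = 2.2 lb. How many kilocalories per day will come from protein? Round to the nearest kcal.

305 kcal/day

Weight in kg = 140 ÷ 2.2 = 63.6364 kg.
Protein = 1.2 g/kg × 63.6364 kg = 76.3636 g/day.
Protein energy = 76.3636 g × 4 kcal/g = 305.4545 kcal/day.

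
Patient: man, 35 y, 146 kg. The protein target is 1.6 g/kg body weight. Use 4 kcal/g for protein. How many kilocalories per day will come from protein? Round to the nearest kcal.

Protein = 1.6 g/kg × 146 kg = 233.6 g/day.
Protein energy = 233.6 g × 4 kcal/g = 934.4 kcal/day.

934 kcal/day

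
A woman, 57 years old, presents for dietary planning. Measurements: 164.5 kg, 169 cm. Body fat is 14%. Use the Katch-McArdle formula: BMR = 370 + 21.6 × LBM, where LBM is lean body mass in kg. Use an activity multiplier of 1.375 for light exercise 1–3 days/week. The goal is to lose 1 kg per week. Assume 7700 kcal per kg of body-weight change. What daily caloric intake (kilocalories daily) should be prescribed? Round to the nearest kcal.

LBM = 164.5 × (1 − 0.14) = 141.47 kg. Katch-McArdle: BMR = 370 + 21.6 × 141.47 = 3425.752 kcal/day.
TEE = 3425.752 × 1.375 = 4710.409 kcal/day.
Required daily deficit = 1 × 7700 ÷ 7 = 1100 kcal/day.
Target intake = 4710.409 − 1100 = 3610.409 kcal/day.

3610 kilocalories daily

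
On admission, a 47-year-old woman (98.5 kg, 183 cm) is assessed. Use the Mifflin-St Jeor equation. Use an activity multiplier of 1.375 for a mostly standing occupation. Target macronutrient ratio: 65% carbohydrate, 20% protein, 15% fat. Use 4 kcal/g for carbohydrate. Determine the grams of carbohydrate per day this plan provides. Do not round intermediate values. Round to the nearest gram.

387 g/day

Mifflin-St Jeor (female): BMR = 10(98.5) + 6.25(183) − 5(47) − 161 = 985 + 1143.75 − 235 − 161 = 1732.75 kcal/day.
TEE = 1732.75 × 1.375 = 2382.5313 kcal/day.
Carbohydrate energy = 65% × 2382.5313 = 1548.6453 kcal.
Carbohydrate = 1548.6453 ÷ 4 kcal/g = 387.1613 g.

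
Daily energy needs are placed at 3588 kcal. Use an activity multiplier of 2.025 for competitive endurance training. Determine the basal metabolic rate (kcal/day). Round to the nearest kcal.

1772 kcal/day

BMR = TEE ÷ activity factor = 3588 ÷ 2.025 = 1771.8519 kcal/day.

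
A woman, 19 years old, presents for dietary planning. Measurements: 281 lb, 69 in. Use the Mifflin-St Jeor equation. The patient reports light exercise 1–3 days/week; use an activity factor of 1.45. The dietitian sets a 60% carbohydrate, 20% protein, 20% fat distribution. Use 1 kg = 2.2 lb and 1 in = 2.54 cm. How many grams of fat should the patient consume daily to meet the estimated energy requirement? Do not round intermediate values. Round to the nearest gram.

68 g/day

Convert to metric: weight = 281 ÷ 2.2 = 127.7273 kg; height = 69 × 2.54 = 175.26 cm.
Mifflin-St Jeor (female): BMR = 10(127.7273) + 6.25(175.26) − 5(19) − 161 = 1277.2727 + 1095.375 − 95 − 161 = 2116.6477 kcal/day.
TEE = 2116.6477 × 1.45 = 3069.1392 kcal/day.
Fat energy = 20% × 3069.1392 = 613.8278 kcal.
Fat = 613.8278 ÷ 9 kcal/g = 68.2031 g.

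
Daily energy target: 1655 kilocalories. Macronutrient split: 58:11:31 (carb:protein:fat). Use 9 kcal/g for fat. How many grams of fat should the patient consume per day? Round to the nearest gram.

Fat energy = 31% × 1655 = 513.05 kcal.
At 9 kcal/g: 513.05 ÷ 9 = 57.0056 g.

57 g/day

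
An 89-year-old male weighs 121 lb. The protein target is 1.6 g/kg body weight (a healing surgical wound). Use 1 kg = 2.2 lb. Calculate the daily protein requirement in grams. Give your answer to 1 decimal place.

Weight in kg = 121 ÷ 2.2 = 55 kg.
Protein = 1.6 g/kg × 55 kg = 88 g/day.

88.0 g/day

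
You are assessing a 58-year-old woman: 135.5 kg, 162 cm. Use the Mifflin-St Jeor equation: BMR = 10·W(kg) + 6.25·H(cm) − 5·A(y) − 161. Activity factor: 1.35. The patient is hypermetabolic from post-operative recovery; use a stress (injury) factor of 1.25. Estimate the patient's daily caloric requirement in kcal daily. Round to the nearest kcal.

3234 kcal daily

Mifflin-St Jeor (female): BMR = 10(135.5) + 6.25(162) − 5(58) − 161 = 1355 + 1012.5 − 290 − 161 = 1916.5 kcal/day.
TEE = BMR × activity factor = 1916.5 × 1.35 = 2587.275 kcal/day.
Apply stress factor: 2587.275 × 1.25 = 3234.0938 kcal/day.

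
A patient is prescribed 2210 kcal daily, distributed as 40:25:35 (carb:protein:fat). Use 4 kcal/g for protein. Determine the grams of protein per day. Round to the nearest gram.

Protein energy = 25% × 2210 = 552.5 kcal.
At 4 kcal/g: 552.5 ÷ 4 = 138.125 g.

138 g/day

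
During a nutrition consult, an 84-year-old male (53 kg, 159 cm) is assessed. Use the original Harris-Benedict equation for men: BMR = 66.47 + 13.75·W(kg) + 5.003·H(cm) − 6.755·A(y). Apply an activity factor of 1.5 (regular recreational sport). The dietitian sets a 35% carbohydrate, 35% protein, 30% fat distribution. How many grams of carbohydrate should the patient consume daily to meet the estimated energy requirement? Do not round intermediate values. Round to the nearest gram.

134 g/day

Harris-Benedict: BMR = 66.47 + 13.75(53) + 5.003(159) − 6.755(84) = 1023.277 kcal/day.
TEE = 1023.277 × 1.5 = 1534.9155 kcal/day.
Carbohydrate energy = 35% × 1534.9155 = 537.2204 kcal.
Carbohydrate = 537.2204 ÷ 4 kcal/g = 134.3051 g.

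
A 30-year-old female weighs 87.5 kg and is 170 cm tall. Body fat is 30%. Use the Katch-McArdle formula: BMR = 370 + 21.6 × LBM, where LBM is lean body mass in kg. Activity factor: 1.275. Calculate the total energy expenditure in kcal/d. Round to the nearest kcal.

LBM = 87.5 × (1 − 0.3) = 61.25 kg. Katch-McArdle: BMR = 370 + 21.6 × 61.25 = 1693 kcal/day.
TEE = BMR × activity factor = 1693 × 1.275 = 2158.575 kcal/day.

2159 kcal/d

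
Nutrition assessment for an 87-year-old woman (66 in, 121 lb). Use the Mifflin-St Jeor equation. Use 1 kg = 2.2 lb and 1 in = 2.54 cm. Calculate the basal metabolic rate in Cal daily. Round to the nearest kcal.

1002 Cal daily

Convert to metric: weight = 121 ÷ 2.2 = 55 kg; height = 66 × 2.54 = 167.64 cm.
Mifflin-St Jeor (female): BMR = 10(55) + 6.25(167.64) − 5(87) − 161 = 550 + 1047.75 − 435 − 161 = 1001.75 kcal/day.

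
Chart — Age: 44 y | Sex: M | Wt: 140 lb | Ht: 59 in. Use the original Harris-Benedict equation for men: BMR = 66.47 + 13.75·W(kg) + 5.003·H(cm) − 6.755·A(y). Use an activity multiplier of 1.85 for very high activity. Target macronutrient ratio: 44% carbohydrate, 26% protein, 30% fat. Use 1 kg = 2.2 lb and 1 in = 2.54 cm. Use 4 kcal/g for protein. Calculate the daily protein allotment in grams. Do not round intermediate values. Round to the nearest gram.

168 g/day

Convert to metric: weight = 140 ÷ 2.2 = 63.6364 kg; height = 59 × 2.54 = 149.86 cm.
Harris-Benedict: BMR = 66.47 + 13.75(63.6364) + 5.003(149.86) − 6.755(44) = 1393.9996 kcal/day.
TEE = 1393.9996 × 1.85 = 2578.8992 kcal/day.
Protein energy = 26% × 2578.8992 = 670.5138 kcal.
Protein = 670.5138 ÷ 4 kcal/g = 167.6284 g.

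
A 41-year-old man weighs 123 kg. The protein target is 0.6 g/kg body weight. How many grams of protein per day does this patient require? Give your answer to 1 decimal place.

73.8 g/day

Protein = 0.6 g/kg × 123 kg = 73.8 g/day.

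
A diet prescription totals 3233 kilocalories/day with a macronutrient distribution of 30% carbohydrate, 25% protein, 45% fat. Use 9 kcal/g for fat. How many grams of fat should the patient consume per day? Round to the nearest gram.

Fat energy = 45% × 3233 = 1454.85 kcal.
At 9 kcal/g: 1454.85 ÷ 9 = 161.65 g.

162 g/day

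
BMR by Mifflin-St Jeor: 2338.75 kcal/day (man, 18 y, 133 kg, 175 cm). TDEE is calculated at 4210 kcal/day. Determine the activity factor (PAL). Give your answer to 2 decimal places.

Activity factor = TEE ÷ BMR = 4210 ÷ 2338.75 = 1.8.

1.80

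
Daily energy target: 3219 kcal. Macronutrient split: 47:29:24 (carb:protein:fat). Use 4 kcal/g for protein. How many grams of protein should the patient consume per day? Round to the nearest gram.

Protein energy = 29% × 3219 = 933.51 kcal.
At 4 kcal/g: 933.51 ÷ 4 = 233.3775 g.

233 g/day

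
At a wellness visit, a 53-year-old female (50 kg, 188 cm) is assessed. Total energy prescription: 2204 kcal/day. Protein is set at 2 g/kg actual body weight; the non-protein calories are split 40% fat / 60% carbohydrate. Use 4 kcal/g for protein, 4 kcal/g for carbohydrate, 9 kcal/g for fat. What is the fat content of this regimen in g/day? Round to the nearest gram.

80 g/day

Protein = 2 × 50 = 100 g → 100 × 4 = 400 kcal.
Non-protein calories = 2204 − 400 = 1804 kcal.
Fat: 40% × 1804 = 721.6 kcal; carbohydrate: 1082.4 kcal.
Fat: 721.6 kcal ÷ 9 kcal/g = 80.1778 g.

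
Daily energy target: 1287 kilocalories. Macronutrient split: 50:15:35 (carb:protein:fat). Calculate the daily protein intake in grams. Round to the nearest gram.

48 g/day

Protein energy = 15% × 1287 = 193.05 kcal.
At 4 kcal/g: 193.05 ÷ 4 = 48.2625 g.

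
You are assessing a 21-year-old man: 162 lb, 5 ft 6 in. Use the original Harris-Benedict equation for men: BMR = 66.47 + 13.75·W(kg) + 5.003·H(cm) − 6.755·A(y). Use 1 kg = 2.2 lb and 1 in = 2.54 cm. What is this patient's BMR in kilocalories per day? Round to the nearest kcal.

Convert to metric: weight = 162 ÷ 2.2 = 73.6364 kg; height = (5×12 + 6) × 2.54 = 66 × 2.54 = 167.64 cm.
Harris-Benedict: BMR = 66.47 + 13.75(73.6364) + 5.003(167.64) − 6.755(21) = 1775.8179 kcal/day.

1776 kilocalories per day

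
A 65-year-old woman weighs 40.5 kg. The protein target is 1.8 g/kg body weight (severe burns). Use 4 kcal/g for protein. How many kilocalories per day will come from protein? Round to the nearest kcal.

292 kcal/day

Protein = 1.8 g/kg × 40.5 kg = 72.9 g/day.
Protein energy = 72.9 g × 4 kcal/g = 291.6 kcal/day.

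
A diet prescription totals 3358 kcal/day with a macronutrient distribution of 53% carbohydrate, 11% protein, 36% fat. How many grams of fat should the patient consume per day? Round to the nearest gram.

Fat energy = 36% × 3358 = 1208.88 kcal.
At 9 kcal/g: 1208.88 ÷ 9 = 134.32 g.

134 g/day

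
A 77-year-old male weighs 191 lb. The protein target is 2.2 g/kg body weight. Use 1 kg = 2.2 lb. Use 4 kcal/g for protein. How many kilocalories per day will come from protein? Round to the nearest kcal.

764 kcal/day

Weight in kg = 191 ÷ 2.2 = 86.8182 kg.
Protein = 2.2 g/kg × 86.8182 kg = 191 g/day.
Protein energy = 191 g × 4 kcal/g = 764 kcal/day.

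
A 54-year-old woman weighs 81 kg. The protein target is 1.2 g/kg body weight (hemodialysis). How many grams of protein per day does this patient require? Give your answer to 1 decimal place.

Protein = 1.2 g/kg × 81 kg = 97.2 g/day.

97.2 g/day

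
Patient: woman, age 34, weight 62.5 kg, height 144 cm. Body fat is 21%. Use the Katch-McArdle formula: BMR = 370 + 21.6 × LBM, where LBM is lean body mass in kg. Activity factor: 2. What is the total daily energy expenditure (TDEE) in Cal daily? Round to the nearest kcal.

LBM = 62.5 × (1 − 0.21) = 49.375 kg. Katch-McArdle: BMR = 370 + 21.6 × 49.375 = 1436.5 kcal/day.
TEE = BMR × activity factor = 1436.5 × 2 = 2873 kcal/day.

2873 Cal daily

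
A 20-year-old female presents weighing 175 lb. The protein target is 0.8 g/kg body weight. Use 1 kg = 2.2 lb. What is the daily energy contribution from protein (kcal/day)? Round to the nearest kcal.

255 kcal/day

Weight in kg = 175 ÷ 2.2 = 79.5455 kg.
Protein = 0.8 g/kg × 79.5455 kg = 63.6364 g/day.
Protein energy = 63.6364 g × 4 kcal/g = 254.5455 kcal/day.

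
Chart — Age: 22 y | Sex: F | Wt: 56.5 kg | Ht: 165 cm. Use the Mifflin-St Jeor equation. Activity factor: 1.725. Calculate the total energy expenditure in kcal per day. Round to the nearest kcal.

2286 kcal per day

Mifflin-St Jeor (female): BMR = 10(56.5) + 6.25(165) − 5(22) − 161 = 565 + 1031.25 − 110 − 161 = 1325.25 kcal/day.
TEE = BMR × activity factor = 1325.25 × 1.725 = 2286.0563 kcal/day.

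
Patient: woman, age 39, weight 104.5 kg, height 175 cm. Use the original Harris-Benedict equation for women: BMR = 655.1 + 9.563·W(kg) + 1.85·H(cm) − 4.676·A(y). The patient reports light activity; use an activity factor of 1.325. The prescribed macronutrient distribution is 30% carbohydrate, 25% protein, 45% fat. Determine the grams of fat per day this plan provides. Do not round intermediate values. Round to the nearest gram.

119 g/day

Harris-Benedict: BMR = 655.1 + 9.563(104.5) + 1.85(175) − 4.676(39) = 1795.8195 kcal/day.
TEE = 1795.8195 × 1.325 = 2379.4608 kcal/day.
Fat energy = 45% × 2379.4608 = 1070.7574 kcal.
Fat = 1070.7574 ÷ 9 kcal/g = 118.973 g.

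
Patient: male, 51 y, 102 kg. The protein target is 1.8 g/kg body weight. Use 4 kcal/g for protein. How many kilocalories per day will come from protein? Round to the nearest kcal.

Protein = 1.8 g/kg × 102 kg = 183.6 g/day.
Protein energy = 183.6 g × 4 kcal/g = 734.4 kcal/day.

734 kcal/day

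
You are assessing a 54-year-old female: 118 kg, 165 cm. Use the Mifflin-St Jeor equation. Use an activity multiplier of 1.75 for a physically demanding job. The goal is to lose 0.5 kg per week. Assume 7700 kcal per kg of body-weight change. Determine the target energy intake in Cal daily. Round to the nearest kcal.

2565 Cal daily

Mifflin-St Jeor (female): BMR = 10(118) + 6.25(165) − 5(54) − 161 = 1180 + 1031.25 − 270 − 161 = 1780.25 kcal/day.
TEE = 1780.25 × 1.75 = 3115.4375 kcal/day.
Required daily deficit = 0.5 × 7700 ÷ 7 = 550 kcal/day.
Target intake = 3115.4375 − 550 = 2565.4375 kcal/day.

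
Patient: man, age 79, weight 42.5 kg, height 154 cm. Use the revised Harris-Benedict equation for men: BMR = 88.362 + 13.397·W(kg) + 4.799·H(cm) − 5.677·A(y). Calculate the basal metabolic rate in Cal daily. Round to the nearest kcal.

Harris-Benedict: BMR = 88.362 + 13.397(42.5) + 4.799(154) − 5.677(79) = 948.2975 kcal/day.

948 Cal daily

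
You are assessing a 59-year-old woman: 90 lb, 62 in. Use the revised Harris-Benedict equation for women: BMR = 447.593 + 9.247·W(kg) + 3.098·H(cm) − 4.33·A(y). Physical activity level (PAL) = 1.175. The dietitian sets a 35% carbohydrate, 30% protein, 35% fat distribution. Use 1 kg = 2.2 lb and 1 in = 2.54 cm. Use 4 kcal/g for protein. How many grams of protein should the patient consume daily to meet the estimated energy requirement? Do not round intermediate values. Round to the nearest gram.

93 g/day

Convert to metric: weight = 90 ÷ 2.2 = 40.9091 kg; height = 62 × 2.54 = 157.48 cm.
Harris-Benedict: BMR = 447.593 + 9.247(40.9091) + 3.098(157.48) − 4.33(59) = 1058.2824 kcal/day.
TEE = 1058.2824 × 1.175 = 1243.4818 kcal/day.
Protein energy = 30% × 1243.4818 = 373.0445 kcal.
Protein = 373.0445 ÷ 4 kcal/g = 93.2611 g.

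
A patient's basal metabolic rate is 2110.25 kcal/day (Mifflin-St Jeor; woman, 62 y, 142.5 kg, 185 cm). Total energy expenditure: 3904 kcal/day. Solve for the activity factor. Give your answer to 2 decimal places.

1.85

Activity factor = TEE ÷ BMR = 3904 ÷ 2110.25 = 1.85.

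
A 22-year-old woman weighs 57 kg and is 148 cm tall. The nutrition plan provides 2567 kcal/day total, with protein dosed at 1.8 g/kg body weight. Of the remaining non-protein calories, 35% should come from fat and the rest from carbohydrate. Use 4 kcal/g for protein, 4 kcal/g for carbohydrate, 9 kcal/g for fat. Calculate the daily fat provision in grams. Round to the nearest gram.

84 g/day

Protein = 1.8 × 57 = 102.6 g → 102.6 × 4 = 410.4 kcal.
Non-protein calories = 2567 − 410.4 = 2156.6 kcal.
Fat: 35% × 2156.6 = 754.81 kcal; carbohydrate: 1401.79 kcal.
Fat: 754.81 kcal ÷ 9 kcal/g = 83.8678 g.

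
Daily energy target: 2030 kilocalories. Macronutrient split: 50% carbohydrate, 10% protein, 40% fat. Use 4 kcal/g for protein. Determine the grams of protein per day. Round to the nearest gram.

Protein energy = 10% × 2030 = 203 kcal.
At 4 kcal/g: 203 ÷ 4 = 50.75 g.

51 g/day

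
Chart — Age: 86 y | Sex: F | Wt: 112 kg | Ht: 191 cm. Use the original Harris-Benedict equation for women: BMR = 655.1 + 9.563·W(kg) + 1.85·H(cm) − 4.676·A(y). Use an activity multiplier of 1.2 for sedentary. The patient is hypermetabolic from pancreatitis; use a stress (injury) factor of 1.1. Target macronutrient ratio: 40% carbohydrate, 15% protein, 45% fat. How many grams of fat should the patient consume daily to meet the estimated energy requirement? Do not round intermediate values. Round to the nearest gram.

111 g/day

Harris-Benedict: BMR = 655.1 + 9.563(112) + 1.85(191) − 4.676(86) = 1677.37 kcal/day.
TEE = 1677.37 × 1.2 = 2012.844 kcal/day.
With stress factor 1.1: 2012.844 × 1.1 = 2214.1284 kcal/day.
Fat energy = 45% × 2214.1284 = 996.3578 kcal.
Fat = 996.3578 ÷ 9 kcal/g = 110.7064 g.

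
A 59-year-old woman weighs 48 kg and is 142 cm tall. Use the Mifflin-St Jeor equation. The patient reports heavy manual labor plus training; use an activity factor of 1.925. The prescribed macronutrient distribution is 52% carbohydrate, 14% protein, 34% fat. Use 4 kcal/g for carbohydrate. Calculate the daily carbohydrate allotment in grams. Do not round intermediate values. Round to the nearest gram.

228 g/day

Mifflin-St Jeor (female): BMR = 10(48) + 6.25(142) − 5(59) − 161 = 480 + 887.5 − 295 − 161 = 911.5 kcal/day.
TEE = 911.5 × 1.925 = 1754.6375 kcal/day.
Carbohydrate energy = 52% × 1754.6375 = 912.4115 kcal.
Carbohydrate = 912.4115 ÷ 4 kcal/g = 228.1029 g.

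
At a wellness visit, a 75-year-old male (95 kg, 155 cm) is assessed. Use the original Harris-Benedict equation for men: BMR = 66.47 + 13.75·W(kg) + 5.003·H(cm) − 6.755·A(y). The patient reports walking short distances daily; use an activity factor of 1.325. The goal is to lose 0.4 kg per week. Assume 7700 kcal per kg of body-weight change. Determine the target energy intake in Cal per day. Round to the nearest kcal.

1735 Cal per day

Harris-Benedict: BMR = 66.47 + 13.75(95) + 5.003(155) − 6.755(75) = 1641.56 kcal/day.
TEE = 1641.56 × 1.325 = 2175.067 kcal/day.
Required daily deficit = 0.4 × 7700 ÷ 7 = 440 kcal/day.
Target intake = 2175.067 − 440 = 1735.067 kcal/day.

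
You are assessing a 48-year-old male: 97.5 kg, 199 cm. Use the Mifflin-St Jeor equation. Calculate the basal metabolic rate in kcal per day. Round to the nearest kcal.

Mifflin-St Jeor (male): BMR = 10(97.5) + 6.25(199) − 5(48) + 5 = 975 + 1243.75 − 240 + 5 = 1983.75 kcal/day.

1984 kcal per day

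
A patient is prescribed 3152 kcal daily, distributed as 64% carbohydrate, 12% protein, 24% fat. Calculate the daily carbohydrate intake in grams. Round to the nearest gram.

Carbohydrate energy = 64% × 3152 = 2017.28 kcal.
At 4 kcal/g: 2017.28 ÷ 4 = 504.32 g.

504 g/day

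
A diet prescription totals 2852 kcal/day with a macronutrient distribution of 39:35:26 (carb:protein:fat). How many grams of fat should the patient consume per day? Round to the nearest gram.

Fat energy = 26% × 2852 = 741.52 kcal.
At 9 kcal/g: 741.52 ÷ 9 = 82.3911 g.

82 g/day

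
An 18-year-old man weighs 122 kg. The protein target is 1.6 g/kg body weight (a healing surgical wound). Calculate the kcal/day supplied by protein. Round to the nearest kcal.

781 kcal/day

Protein = 1.6 g/kg × 122 kg = 195.2 g/day.
Protein energy = 195.2 g × 4 kcal/g = 780.8 kcal/day.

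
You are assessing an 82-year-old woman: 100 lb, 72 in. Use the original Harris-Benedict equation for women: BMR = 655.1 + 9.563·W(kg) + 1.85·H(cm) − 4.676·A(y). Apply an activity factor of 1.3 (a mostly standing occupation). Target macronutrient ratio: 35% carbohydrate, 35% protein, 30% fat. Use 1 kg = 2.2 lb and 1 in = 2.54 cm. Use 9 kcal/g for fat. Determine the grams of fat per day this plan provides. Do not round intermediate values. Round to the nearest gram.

45 g/day

Convert to metric: weight = 100 ÷ 2.2 = 45.4545 kg; height = 72 × 2.54 = 182.88 cm.
Harris-Benedict: BMR = 655.1 + 9.563(45.4545) + 1.85(182.88) − 4.676(82) = 1044.6778 kcal/day.
TEE = 1044.6778 × 1.3 = 1358.0812 kcal/day.
Fat energy = 30% × 1358.0812 = 407.4243 kcal.
Fat = 407.4243 ÷ 9 kcal/g = 45.2694 g.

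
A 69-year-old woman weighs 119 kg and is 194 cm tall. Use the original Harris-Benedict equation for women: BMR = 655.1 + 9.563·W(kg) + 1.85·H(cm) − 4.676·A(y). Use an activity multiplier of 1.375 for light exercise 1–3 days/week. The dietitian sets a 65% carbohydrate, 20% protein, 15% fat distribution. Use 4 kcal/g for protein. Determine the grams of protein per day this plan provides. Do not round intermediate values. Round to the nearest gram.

Harris-Benedict: BMR = 655.1 + 9.563(119) + 1.85(194) − 4.676(69) = 1829.353 kcal/day.
TEE = 1829.353 × 1.375 = 2515.3604 kcal/day.
Protein energy = 20% × 2515.3604 = 503.0721 kcal.
Protein = 503.0721 ÷ 4 kcal/g = 125.768 g.

126 g/day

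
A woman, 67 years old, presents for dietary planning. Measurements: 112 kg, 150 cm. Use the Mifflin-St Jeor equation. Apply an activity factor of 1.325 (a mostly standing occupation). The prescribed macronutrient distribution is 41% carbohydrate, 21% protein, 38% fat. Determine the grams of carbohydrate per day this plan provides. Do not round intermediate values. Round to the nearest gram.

Mifflin-St Jeor (female): BMR = 10(112) + 6.25(150) − 5(67) − 161 = 1120 + 937.5 − 335 − 161 = 1561.5 kcal/day.
TEE = 1561.5 × 1.325 = 2068.9875 kcal/day.
Carbohydrate energy = 41% × 2068.9875 = 848.2849 kcal.
Carbohydrate = 848.2849 ÷ 4 kcal/g = 212.0712 g.

212 g/day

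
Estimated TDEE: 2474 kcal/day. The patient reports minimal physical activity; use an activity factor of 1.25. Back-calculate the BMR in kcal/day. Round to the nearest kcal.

BMR = TEE ÷ activity factor = 2474 ÷ 1.25 = 1979.2 kcal/day.

1979 kcal/day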